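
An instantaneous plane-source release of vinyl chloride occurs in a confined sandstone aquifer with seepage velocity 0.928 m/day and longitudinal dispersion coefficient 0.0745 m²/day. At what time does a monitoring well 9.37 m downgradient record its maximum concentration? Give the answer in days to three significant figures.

For the 1D instantaneous-source solution, setting ∂C/∂t = 0 at fixed x gives v²t² + 2Dt − x² = 0, so t = (√(D² + v²x²) − D)/v².
√(D² + v²x²) = √(0.0745² + 0.928² × 9.37²) = 8.696; v² = 0.861184.
t = (8.696 − 0.0745)/0.861184 = 10.0 days (vs. the pure-advection estimate x/v = 10.1 d).

10.0 days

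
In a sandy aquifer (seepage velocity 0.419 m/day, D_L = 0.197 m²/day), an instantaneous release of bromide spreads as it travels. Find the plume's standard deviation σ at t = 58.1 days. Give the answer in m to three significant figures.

4.78 m

Dispersive spreading gives a Gaussian with σ² = 2Dt; advection only shifts the center.
σ = √(2 × 0.197 × 58.1) = 4.78 m.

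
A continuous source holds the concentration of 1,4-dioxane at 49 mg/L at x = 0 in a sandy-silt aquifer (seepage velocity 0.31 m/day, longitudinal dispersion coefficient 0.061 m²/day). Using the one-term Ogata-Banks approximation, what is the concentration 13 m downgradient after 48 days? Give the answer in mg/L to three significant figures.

38.3 mg/L

For a continuous step input, C/C₀ ≈ ½·erfc((x−vt)/(2√(Dt))).
vt = 0.31 × 48 = 14.88 m and 2√(Dt) = 2√(0.061 × 48) = 3.422 m.
Argument (x−vt)/(2√(Dt)) = (13 − 14.88)/3.422 = -0.5494; ½·erfc(-0.5494) = 0.7814.
C = 49 × 0.7814 = 38.3 mg/L.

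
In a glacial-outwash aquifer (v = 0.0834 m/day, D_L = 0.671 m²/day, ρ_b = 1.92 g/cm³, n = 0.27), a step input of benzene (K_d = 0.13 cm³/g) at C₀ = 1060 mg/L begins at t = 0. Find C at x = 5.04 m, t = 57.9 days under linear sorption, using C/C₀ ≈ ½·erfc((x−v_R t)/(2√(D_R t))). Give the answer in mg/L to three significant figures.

366 mg/L

Retardation factor R = 1 + ρ_b·K_d/n = 1 + 1.92 × 0.13/0.27 = 1.924.
Sorption retards both mechanisms: v_R = v/R = 0.04335 m/day, D_R = D/R = 0.3488 m²/day.
v_R·t = 0.04335 × 57.9 = 2.509965 m; 2√(D_R t) = 8.988 m; argument = (5.04 − 2.509965)/8.988 = 0.2815.
C = C₀ × ½·erfc(0.2815) = 1060 × 0.3453 = 366 mg/L.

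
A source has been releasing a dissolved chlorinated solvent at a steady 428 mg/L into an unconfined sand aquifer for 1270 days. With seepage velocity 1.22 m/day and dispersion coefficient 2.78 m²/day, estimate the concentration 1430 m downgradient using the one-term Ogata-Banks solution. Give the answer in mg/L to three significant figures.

For a continuous step input, C/C₀ ≈ ½·erfc((x−vt)/(2√(Dt))).
vt = 1.22 × 1270 = 1549.4 m and 2√(Dt) = 2√(2.78 × 1270) = 118.8 m.
Argument (x−vt)/(2√(Dt)) = (1430 − 1549.4)/118.8 = -1.005; ½·erfc(-1.005) = 0.9224.
C = 428 × 0.9224 = 395 mg/L.

395 mg/L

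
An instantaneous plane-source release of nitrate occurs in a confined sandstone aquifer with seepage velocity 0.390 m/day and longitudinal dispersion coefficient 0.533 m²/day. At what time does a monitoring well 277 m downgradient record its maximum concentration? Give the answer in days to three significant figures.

For the 1D instantaneous-source solution, setting ∂C/∂t = 0 at fixed x gives v²t² + 2Dt − x² = 0, so t = (√(D² + v²x²) − D)/v².
√(D² + v²x²) = √(0.533² + 0.390² × 277²) = 108.0; v² = 0.1521.
t = (108.0 − 0.533)/0.1521 = 707 days (vs. the pure-advection estimate x/v = 710 d).

707 days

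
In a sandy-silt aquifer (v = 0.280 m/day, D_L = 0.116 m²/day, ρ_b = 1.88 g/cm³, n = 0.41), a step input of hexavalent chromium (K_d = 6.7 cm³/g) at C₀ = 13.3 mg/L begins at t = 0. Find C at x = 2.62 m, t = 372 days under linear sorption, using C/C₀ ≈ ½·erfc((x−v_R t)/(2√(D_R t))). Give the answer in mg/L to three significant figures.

8.73 mg/L

Retardation factor R = 1 + ρ_b·K_d/n = 1 + 1.88 × 6.7/0.41 = 31.72.
Sorption retards both mechanisms: v_R = v/R = 0.008827 m/day, D_R = D/R = 0.003657 m²/day.
v_R·t = 0.008827 × 372 = 3.283644 m; 2√(D_R t) = 2.333 m; argument = (2.62 − 3.283644)/2.333 = -0.2845.
C = C₀ × ½·erfc(-0.2845) = 13.3 × 0.6563 = 8.73 mg/L.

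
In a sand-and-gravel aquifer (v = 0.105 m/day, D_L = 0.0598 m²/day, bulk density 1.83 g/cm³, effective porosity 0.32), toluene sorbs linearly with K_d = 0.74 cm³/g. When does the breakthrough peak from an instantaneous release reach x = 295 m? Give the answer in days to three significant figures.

Retardation factor R = 1 + ρ_b·K_d/n = 1 + 1.83 × 0.74/0.32 = 5.232.
Sorption retards both mechanisms: v_R = v/R = 0.02007 m/day, D_R = D/R = 0.01143 m²/day.
Peak time from v_R²t² + 2D_R t − x² = 0: t = (√(D_R² + v_R²x²) − D_R)/v_R².
√(D_R² + v_R²x²) = √(0.01143² + 0.02007² × 295²) = 5.921; v_R² = 0.0004028.
t = (5.921 − 0.01143)/0.0004028 = 14700 days.

14700 days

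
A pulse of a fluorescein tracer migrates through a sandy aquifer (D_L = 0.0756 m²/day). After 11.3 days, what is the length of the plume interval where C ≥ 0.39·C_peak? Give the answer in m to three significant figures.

The plume is Gaussian with σ = √(2Dt) = √(2 × 0.0756 × 11.3) = 1.307 m.
C/C_peak = exp(−Δx²/(2σ²)) = 0.39 ⇒ Δx = σ·√(−2 ln 0.39) = 1.307 × 1.372 = 1.793 m.
Width = 2Δx = 3.59 m.

3.59 m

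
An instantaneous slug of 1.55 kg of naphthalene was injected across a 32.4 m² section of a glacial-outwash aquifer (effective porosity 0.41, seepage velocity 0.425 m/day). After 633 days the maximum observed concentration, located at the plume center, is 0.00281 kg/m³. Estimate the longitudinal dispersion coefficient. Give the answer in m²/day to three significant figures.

0.217 m²/day

At the plume center C_max = M/(n_e·A·√(4πDt)), so D = M²/(4πt·(n_e·A·C_max)²).
n_e·A·C_max = 0.41 × 32.4 × 0.00281 = 0.03733 kg/m.
D = 1.55²/(4π × 633 × 0.03733²) = 0.217 m²/day.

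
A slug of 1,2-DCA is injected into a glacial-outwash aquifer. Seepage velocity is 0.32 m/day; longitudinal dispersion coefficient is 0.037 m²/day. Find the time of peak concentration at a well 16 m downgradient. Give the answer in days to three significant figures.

For the 1D instantaneous-source solution, setting ∂C/∂t = 0 at fixed x gives v²t² + 2Dt − x² = 0, so t = (√(D² + v²x²) − D)/v².
√(D² + v²x²) = √(0.037² + 0.32² × 16²) = 5.120; v² = 0.1024.
t = (5.120 − 0.037)/0.1024 = 49.6 days (vs. the pure-advection estimate x/v = 50.0 d).

49.6 days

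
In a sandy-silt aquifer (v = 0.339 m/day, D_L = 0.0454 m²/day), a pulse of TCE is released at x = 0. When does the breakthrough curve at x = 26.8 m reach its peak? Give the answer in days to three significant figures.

For the 1D instantaneous-source solution, setting ∂C/∂t = 0 at fixed x gives v²t² + 2Dt − x² = 0, so t = (√(D² + v²x²) − D)/v².
√(D² + v²x²) = √(0.0454² + 0.339² × 26.8²) = 9.085; v² = 0.114921.
t = (9.085 − 0.0454)/0.114921 = 78.7 days (vs. the pure-advection estimate x/v = 79.1 d).

78.7 days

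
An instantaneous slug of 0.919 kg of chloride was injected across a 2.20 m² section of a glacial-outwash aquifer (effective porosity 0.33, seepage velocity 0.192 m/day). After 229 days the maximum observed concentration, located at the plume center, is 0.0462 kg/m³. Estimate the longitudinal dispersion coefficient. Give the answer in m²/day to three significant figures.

At the plume center C_max = M/(n_e·A·√(4πDt)), so D = M²/(4πt·(n_e·A·C_max)²).
n_e·A·C_max = 0.33 × 2.20 × 0.0462 = 0.03354 kg/m.
D = 0.919²/(4π × 229 × 0.03354²) = 0.261 m²/day.

0.261 m²/day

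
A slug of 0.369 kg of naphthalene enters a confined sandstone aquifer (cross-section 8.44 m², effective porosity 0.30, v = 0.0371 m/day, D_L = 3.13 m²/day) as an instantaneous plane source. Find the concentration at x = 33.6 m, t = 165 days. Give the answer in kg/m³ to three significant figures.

0.00126 kg/m³

For an instantaneous plane source, C(x,t) = M/(n_e·A·√(4πDt)) · exp(−(x−vt)²/(4Dt)), with n_e·A the pore (flow) area.
Plume center vt = 0.0371 × 165 = 6.1215 m, so the well at 33.6 m is 27.4785 m downgradient of the peak.
√(4πDt) = 80.56 m, giving peak height M/(n_e·A·√(4πDt)) = 0.369/(0.30 × 8.44 × 80.56) = 0.001809 kg/m³.
(x−vt)²/(4Dt) = (27.4785)²/(4 × 3.13 × 165) = 0.3655; exp(−0.3655) = 0.6938.
C = 0.001809 × 0.6938 = 0.00126 kg/m³.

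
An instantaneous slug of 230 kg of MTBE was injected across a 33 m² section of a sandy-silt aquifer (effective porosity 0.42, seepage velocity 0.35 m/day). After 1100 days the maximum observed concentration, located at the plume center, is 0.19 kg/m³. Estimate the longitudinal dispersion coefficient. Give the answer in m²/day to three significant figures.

At the plume center C_max = M/(n_e·A·√(4πDt)), so D = M²/(4πt·(n_e·A·C_max)²).
n_e·A·C_max = 0.42 × 33 × 0.19 = 2.633 kg/m.
D = 230²/(4π × 1100 × 2.633²) = 0.552 m²/day.

0.552 m²/day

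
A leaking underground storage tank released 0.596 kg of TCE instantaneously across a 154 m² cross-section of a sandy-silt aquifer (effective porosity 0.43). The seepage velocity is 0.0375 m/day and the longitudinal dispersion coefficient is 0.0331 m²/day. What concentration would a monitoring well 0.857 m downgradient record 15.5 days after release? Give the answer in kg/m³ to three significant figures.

For an instantaneous plane source, C(x,t) = M/(n_e·A·√(4πDt)) · exp(−(x−vt)²/(4Dt)), with n_e·A the pore (flow) area.
Plume center vt = 0.0375 × 15.5 = 0.58125 m, so the well at 0.857 m is 0.27575 m downgradient of the peak.
√(4πDt) = 2.539 m, giving peak height M/(n_e·A·√(4πDt)) = 0.596/(0.43 × 154 × 2.539) = 0.003545 kg/m³.
(x−vt)²/(4Dt) = (0.27575)²/(4 × 0.0331 × 15.5) = 0.03705; exp(−0.03705) = 0.9636.
C = 0.003545 × 0.9636 = 0.00342 kg/m³.

0.00342 kg/m³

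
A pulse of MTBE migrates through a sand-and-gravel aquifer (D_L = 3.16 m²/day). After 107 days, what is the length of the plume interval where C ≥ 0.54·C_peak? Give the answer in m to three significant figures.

57.7 m

The plume is Gaussian with σ = √(2Dt) = √(2 × 3.16 × 107) = 26.00 m.
C/C_peak = exp(−Δx²/(2σ²)) = 0.54 ⇒ Δx = σ·√(−2 ln 0.54) = 26.00 × 1.110 = 28.86 m.
Width = 2Δx = 57.7 m.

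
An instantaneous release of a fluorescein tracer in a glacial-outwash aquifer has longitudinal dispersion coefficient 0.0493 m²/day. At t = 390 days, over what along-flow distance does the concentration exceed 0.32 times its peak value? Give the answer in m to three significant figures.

18.7 m

The plume is Gaussian with σ = √(2Dt) = √(2 × 0.0493 × 390) = 6.201 m.
C/C_peak = exp(−Δx²/(2σ²)) = 0.32 ⇒ Δx = σ·√(−2 ln 0.32) = 6.201 × 1.510 = 9.364 m.
Width = 2Δx = 18.7 m.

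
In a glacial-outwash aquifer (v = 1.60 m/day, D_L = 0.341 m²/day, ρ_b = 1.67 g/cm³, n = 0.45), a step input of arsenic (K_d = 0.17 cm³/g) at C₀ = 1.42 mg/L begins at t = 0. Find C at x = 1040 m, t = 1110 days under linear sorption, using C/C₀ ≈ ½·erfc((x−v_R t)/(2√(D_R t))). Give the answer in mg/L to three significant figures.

Retardation factor R = 1 + ρ_b·K_d/n = 1 + 1.67 × 0.17/0.45 = 1.631.
Sorption retards both mechanisms: v_R = v/R = 0.9810 m/day, D_R = D/R = 0.2091 m²/day.
v_R·t = 0.9810 × 1110 = 1088.91 m; 2√(D_R t) = 30.47 m; argument = (1040 − 1088.91)/30.47 = -1.605.
C = C₀ × ½·erfc(-1.605) = 1.42 × 0.9884 = 1.40 mg/L.

1.40 mg/L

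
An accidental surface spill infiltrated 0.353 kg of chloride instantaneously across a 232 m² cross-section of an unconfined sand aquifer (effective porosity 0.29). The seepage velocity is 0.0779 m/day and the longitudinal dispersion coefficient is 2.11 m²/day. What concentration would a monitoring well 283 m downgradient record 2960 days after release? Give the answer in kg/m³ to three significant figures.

For an instantaneous plane source, C(x,t) = M/(n_e·A·√(4πDt)) · exp(−(x−vt)²/(4Dt)), with n_e·A the pore (flow) area.
Plume center vt = 0.0779 × 2960 = 230.584 m, so the well at 283 m is 52.416 m downgradient of the peak.
√(4πDt) = 280.2 m, giving peak height M/(n_e·A·√(4πDt)) = 0.353/(0.29 × 232 × 280.2) = 1.872e-05 kg/m³.
(x−vt)²/(4Dt) = (52.416)²/(4 × 2.11 × 2960) = 0.1100; exp(−0.1100) = 0.8958.
C = 1.872e-05 × 0.8958 = 1.68e-05 kg/m³.

1.68e-05 kg/m³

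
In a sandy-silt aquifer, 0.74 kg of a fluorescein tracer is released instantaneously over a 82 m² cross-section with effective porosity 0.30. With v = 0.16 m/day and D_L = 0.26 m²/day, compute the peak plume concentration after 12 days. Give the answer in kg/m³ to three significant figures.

0.00480 kg/m³

The peak of an instantaneous 1D plume sits at x = vt; there the Gaussian factor is 1 and C_max = M/(n_e·A·√(4πDt)), where n_e·A is the pore area the mass is dissolved in.
√(4πDt) = √(4π × 0.26 × 12) = 6.262 m, so C_max = 0.74/(0.30 × 82 × 6.262) = 0.00480 kg/m³.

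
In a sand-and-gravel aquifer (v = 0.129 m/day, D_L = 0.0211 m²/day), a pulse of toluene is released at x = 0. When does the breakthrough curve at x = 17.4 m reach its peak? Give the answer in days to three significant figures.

134 days

For the 1D instantaneous-source solution, setting ∂C/∂t = 0 at fixed x gives v²t² + 2Dt − x² = 0, so t = (√(D² + v²x²) − D)/v².
√(D² + v²x²) = √(0.0211² + 0.129² × 17.4²) = 2.245; v² = 0.016641.
t = (2.245 − 0.0211)/0.016641 = 134 days (vs. the pure-advection estimate x/v = 135 d).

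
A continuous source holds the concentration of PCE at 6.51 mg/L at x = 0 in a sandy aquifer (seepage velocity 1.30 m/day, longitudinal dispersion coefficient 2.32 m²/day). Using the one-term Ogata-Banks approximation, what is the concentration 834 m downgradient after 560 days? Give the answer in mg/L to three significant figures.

0.122 mg/L

For a continuous step input, C/C₀ ≈ ½·erfc((x−vt)/(2√(Dt))).
vt = 1.30 × 560 = 728 m and 2√(Dt) = 2√(2.32 × 560) = 72.09 m.
Argument (x−vt)/(2√(Dt)) = (834 − 728)/72.09 = 1.470; ½·erfc(1.470) = 0.01881.
C = 6.51 × 0.01881 = 0.122 mg/L.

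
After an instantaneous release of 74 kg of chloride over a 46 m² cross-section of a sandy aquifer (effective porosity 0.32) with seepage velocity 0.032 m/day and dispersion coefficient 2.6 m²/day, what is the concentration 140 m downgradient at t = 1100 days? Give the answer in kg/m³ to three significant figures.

0.0102 kg/m³

For an instantaneous plane source, C(x,t) = M/(n_e·A·√(4πDt)) · exp(−(x−vt)²/(4Dt)), with n_e·A the pore (flow) area.
Plume center vt = 0.032 × 1100 = 35.2 m, so the well at 140 m is 104.8 m downgradient of the peak.
√(4πDt) = 189.6 m, giving peak height M/(n_e·A·√(4πDt)) = 74/(0.32 × 46 × 189.6) = 0.02651 kg/m³.
(x−vt)²/(4Dt) = (104.8)²/(4 × 2.6 × 1100) = 0.9601; exp(−0.9601) = 0.3829.
C = 0.02651 × 0.3829 = 0.0102 kg/m³.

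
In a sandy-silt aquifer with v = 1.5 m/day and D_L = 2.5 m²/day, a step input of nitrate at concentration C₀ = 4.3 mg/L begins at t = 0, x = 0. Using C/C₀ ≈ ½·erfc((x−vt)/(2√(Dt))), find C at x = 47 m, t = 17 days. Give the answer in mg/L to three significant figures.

For a continuous step input, C/C₀ ≈ ½·erfc((x−vt)/(2√(Dt))).
vt = 1.5 × 17 = 25.5 m and 2√(Dt) = 2√(2.5 × 17) = 13.04 m.
Argument (x−vt)/(2√(Dt)) = (47 − 25.5)/13.04 = 1.649; ½·erfc(1.649) = 0.009849.
C = 4.3 × 0.009849 = 0.0424 mg/L.

0.0424 mg/L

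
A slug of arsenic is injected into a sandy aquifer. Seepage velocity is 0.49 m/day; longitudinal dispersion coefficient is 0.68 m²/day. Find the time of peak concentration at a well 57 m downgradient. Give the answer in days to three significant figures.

114 days

For the 1D instantaneous-source solution, setting ∂C/∂t = 0 at fixed x gives v²t² + 2Dt − x² = 0, so t = (√(D² + v²x²) − D)/v².
√(D² + v²x²) = √(0.68² + 0.49² × 57²) = 27.94; v² = 0.2401.
t = (27.94 − 0.68)/0.2401 = 114 days (vs. the pure-advection estimate x/v = 116 d).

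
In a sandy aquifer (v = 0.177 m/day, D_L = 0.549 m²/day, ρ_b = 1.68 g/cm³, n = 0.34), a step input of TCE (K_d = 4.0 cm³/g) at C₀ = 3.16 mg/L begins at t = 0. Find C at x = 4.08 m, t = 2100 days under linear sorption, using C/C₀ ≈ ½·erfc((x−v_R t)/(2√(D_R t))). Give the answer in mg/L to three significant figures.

Retardation factor R = 1 + ρ_b·K_d/n = 1 + 1.68 × 4.0/0.34 = 20.76.
Sorption retards both mechanisms: v_R = v/R = 0.008526 m/day, D_R = D/R = 0.02645 m²/day.
v_R·t = 0.008526 × 2100 = 17.9046 m; 2√(D_R t) = 14.91 m; argument = (4.08 − 17.9046)/14.91 = -0.9272.
C = C₀ × ½·erfc(-0.9272) = 3.16 × 0.9051 = 2.86 mg/L.

2.86 mg/L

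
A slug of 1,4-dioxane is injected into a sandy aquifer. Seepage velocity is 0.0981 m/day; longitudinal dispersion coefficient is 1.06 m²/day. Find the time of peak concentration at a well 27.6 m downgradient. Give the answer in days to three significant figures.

For the 1D instantaneous-source solution, setting ∂C/∂t = 0 at fixed x gives v²t² + 2Dt − x² = 0, so t = (√(D² + v²x²) − D)/v².
√(D² + v²x²) = √(1.06² + 0.0981² × 27.6²) = 2.908; v² = 0.00962361.
t = (2.908 − 1.06)/0.00962361 = 192 days (vs. the pure-advection estimate x/v = 281 d).

192 days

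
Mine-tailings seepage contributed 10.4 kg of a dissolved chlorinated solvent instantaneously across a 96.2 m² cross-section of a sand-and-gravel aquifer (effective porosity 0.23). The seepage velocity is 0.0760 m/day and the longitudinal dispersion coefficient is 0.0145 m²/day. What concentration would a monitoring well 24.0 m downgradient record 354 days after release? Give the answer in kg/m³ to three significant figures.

0.0388 kg/m³

For an instantaneous plane source, C(x,t) = M/(n_e·A·√(4πDt)) · exp(−(x−vt)²/(4Dt)), with n_e·A the pore (flow) area.
Plume center vt = 0.0760 × 354 = 26.904 m, so the well at 24.0 m is 2.904 m upgradient of the peak.
√(4πDt) = 8.031 m, giving peak height M/(n_e·A·√(4πDt)) = 10.4/(0.23 × 96.2 × 8.031) = 0.05853 kg/m³.
(x−vt)²/(4Dt) = (-2.904)²/(4 × 0.0145 × 354) = 0.4107; exp(−0.4107) = 0.6632.
C = 0.05853 × 0.6632 = 0.0388 kg/m³.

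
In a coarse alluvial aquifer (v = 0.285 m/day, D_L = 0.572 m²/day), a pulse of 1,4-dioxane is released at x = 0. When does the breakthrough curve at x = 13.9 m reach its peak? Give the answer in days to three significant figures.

For the 1D instantaneous-source solution, setting ∂C/∂t = 0 at fixed x gives v²t² + 2Dt − x² = 0, so t = (√(D² + v²x²) − D)/v².
√(D² + v²x²) = √(0.572² + 0.285² × 13.9²) = 4.003; v² = 0.081225.
t = (4.003 − 0.572)/0.081225 = 42.2 days (vs. the pure-advection estimate x/v = 48.8 d).

42.2 days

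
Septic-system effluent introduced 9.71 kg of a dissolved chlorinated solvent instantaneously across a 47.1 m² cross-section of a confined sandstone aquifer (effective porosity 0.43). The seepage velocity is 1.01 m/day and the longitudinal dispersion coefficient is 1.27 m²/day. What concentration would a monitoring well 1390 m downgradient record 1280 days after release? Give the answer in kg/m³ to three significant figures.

0.000785 kg/m³

For an instantaneous plane source, C(x,t) = M/(n_e·A·√(4πDt)) · exp(−(x−vt)²/(4Dt)), with n_e·A the pore (flow) area.
Plume center vt = 1.01 × 1280 = 1292.8 m, so the well at 1390 m is 97.2 m downgradient of the peak.
√(4πDt) = 142.9 m, giving peak height M/(n_e·A·√(4πDt)) = 9.71/(0.43 × 47.1 × 142.9) = 0.003355 kg/m³.
(x−vt)²/(4Dt) = (97.2)²/(4 × 1.27 × 1280) = 1.453; exp(−1.453) = 0.2339.
C = 0.003355 × 0.2339 = 0.000785 kg/m³.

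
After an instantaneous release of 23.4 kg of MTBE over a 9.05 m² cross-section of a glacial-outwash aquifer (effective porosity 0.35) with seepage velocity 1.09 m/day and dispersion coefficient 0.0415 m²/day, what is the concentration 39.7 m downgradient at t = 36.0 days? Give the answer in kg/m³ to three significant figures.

1.65 kg/m³

For an instantaneous plane source, C(x,t) = M/(n_e·A·√(4πDt)) · exp(−(x−vt)²/(4Dt)), with n_e·A the pore (flow) area.
Plume center vt = 1.09 × 36.0 = 39.24 m, so the well at 39.7 m is 0.46 m downgradient of the peak.
√(4πDt) = 4.333 m, giving peak height M/(n_e·A·√(4πDt)) = 23.4/(0.35 × 9.05 × 4.333) = 1.705 kg/m³.
(x−vt)²/(4Dt) = (0.46)²/(4 × 0.0415 × 36.0) = 0.03541; exp(−0.03541) = 0.9652.
C = 1.705 × 0.9652 = 1.65 kg/m³.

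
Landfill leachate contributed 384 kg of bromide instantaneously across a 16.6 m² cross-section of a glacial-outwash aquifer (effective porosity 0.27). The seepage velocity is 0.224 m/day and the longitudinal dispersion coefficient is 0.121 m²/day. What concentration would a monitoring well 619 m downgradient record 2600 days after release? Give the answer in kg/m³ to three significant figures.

0.470 kg/m³

For an instantaneous plane source, C(x,t) = M/(n_e·A·√(4πDt)) · exp(−(x−vt)²/(4Dt)), with n_e·A the pore (flow) area.
Plume center vt = 0.224 × 2600 = 582.4 m, so the well at 619 m is 36.6 m downgradient of the peak.
√(4πDt) = 62.88 m, giving peak height M/(n_e·A·√(4πDt)) = 384/(0.27 × 16.6 × 62.88) = 1.363 kg/m³.
(x−vt)²/(4Dt) = (36.6)²/(4 × 0.121 × 2600) = 1.064; exp(−1.064) = 0.3451.
C = 1.363 × 0.3451 = 0.470 kg/m³.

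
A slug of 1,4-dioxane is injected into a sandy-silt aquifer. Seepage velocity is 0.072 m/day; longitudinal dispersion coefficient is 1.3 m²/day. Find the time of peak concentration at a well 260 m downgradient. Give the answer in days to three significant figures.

3370 days

For the 1D instantaneous-source solution, setting ∂C/∂t = 0 at fixed x gives v²t² + 2Dt − x² = 0, so t = (√(D² + v²x²) − D)/v².
√(D² + v²x²) = √(1.3² + 0.072² × 260²) = 18.77; v² = 0.005184.
t = (18.77 − 1.3)/0.005184 = 3370 days (vs. the pure-advection estimate x/v = 3610 d).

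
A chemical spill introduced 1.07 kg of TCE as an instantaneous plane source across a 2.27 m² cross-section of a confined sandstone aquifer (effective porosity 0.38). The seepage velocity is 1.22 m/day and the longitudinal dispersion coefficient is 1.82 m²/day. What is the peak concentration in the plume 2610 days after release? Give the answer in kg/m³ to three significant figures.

0.00508 kg/m³

The peak of an instantaneous 1D plume sits at x = vt; there the Gaussian factor is 1 and C_max = M/(n_e·A·√(4πDt)), where n_e·A is the pore area the mass is dissolved in.
√(4πDt) = √(4π × 1.82 × 2610) = 244.3 m, so C_max = 1.07/(0.38 × 2.27 × 244.3) = 0.00508 kg/m³.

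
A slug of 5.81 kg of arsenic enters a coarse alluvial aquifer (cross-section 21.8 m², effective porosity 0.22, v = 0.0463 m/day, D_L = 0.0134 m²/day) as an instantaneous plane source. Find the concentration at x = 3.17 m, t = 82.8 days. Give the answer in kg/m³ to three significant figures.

0.294 kg/m³

For an instantaneous plane source, C(x,t) = M/(n_e·A·√(4πDt)) · exp(−(x−vt)²/(4Dt)), with n_e·A the pore (flow) area.
Plume center vt = 0.0463 × 82.8 = 3.83364 m, so the well at 3.17 m is 0.66364 m upgradient of the peak.
√(4πDt) = 3.734 m, giving peak height M/(n_e·A·√(4πDt)) = 5.81/(0.22 × 21.8 × 3.734) = 0.3244 kg/m³.
(x−vt)²/(4Dt) = (-0.66364)²/(4 × 0.0134 × 82.8) = 0.09924; exp(−0.09924) = 0.9055.
C = 0.3244 × 0.9055 = 0.294 kg/m³.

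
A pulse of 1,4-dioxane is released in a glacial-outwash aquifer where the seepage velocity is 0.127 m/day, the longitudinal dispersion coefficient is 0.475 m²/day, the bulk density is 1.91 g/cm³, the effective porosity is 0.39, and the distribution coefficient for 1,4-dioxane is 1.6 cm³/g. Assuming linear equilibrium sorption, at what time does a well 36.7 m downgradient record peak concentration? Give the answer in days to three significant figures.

Retardation factor R = 1 + ρ_b·K_d/n = 1 + 1.91 × 1.6/0.39 = 8.836.
Sorption retards both mechanisms: v_R = v/R = 0.01437 m/day, D_R = D/R = 0.05376 m²/day.
Peak time from v_R²t² + 2D_R t − x² = 0: t = (√(D_R² + v_R²x²) − D_R)/v_R².
√(D_R² + v_R²x²) = √(0.05376² + 0.01437² × 36.7²) = 0.5301; v_R² = 0.0002065.
t = (0.5301 − 0.05376)/0.0002065 = 2310 days.

2310 days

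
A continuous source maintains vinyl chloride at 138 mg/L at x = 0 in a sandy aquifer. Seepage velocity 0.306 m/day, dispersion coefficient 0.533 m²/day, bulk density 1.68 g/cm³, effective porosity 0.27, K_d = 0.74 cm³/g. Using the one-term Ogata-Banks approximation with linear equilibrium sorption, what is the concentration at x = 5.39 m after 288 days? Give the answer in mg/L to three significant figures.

Retardation factor R = 1 + ρ_b·K_d/n = 1 + 1.68 × 0.74/0.27 = 5.604.
Sorption retards both mechanisms: v_R = v/R = 0.05460 m/day, D_R = D/R = 0.09511 m²/day.
v_R·t = 0.05460 × 288 = 15.7248 m; 2√(D_R t) = 10.47 m; argument = (5.39 − 15.7248)/10.47 = -0.9871.
C = C₀ × ½·erfc(-0.9871) = 138 × 0.9186 = 127 mg/L.

127 mg/L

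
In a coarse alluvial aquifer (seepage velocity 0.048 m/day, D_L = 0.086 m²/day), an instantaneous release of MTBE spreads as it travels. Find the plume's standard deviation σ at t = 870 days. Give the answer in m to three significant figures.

Dispersive spreading gives a Gaussian with σ² = 2Dt; advection only shifts the center.
σ = √(2 × 0.086 × 870) = 12.2 m.

12.2 m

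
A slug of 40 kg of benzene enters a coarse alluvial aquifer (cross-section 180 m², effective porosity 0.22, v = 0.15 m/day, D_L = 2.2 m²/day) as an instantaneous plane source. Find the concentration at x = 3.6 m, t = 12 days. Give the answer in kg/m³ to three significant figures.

0.0538 kg/m³

For an instantaneous plane source, C(x,t) = M/(n_e·A·√(4πDt)) · exp(−(x−vt)²/(4Dt)), with n_e·A the pore (flow) area.
Plume center vt = 0.15 × 12 = 1.8 m, so the well at 3.6 m is 1.8 m downgradient of the peak.
√(4πDt) = 18.21 m, giving peak height M/(n_e·A·√(4πDt)) = 40/(0.22 × 180 × 18.21) = 0.05547 kg/m³.
(x−vt)²/(4Dt) = (1.8)²/(4 × 2.2 × 12) = 0.03068; exp(−0.03068) = 0.9698.
C = 0.05547 × 0.9698 = 0.0538 kg/m³.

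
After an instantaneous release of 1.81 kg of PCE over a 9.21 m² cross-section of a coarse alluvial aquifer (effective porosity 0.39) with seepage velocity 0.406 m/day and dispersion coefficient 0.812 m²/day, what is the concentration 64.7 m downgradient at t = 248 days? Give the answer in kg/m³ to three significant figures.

0.00201 kg/m³

For an instantaneous plane source, C(x,t) = M/(n_e·A·√(4πDt)) · exp(−(x−vt)²/(4Dt)), with n_e·A the pore (flow) area.
Plume center vt = 0.406 × 248 = 100.688 m, so the well at 64.7 m is 35.988 m upgradient of the peak.
√(4πDt) = 50.30 m, giving peak height M/(n_e·A·√(4πDt)) = 1.81/(0.39 × 9.21 × 50.30) = 0.01002 kg/m³.
(x−vt)²/(4Dt) = (-35.988)²/(4 × 0.812 × 248) = 1.608; exp(−1.608) = 0.2003.
C = 0.01002 × 0.2003 = 0.00201 kg/m³.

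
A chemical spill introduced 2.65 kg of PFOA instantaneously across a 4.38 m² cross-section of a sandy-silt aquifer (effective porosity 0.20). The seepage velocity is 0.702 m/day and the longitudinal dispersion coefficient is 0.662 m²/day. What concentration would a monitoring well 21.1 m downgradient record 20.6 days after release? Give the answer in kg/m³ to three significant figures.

For an instantaneous plane source, C(x,t) = M/(n_e·A·√(4πDt)) · exp(−(x−vt)²/(4Dt)), with n_e·A the pore (flow) area.
Plume center vt = 0.702 × 20.6 = 14.4612 m, so the well at 21.1 m is 6.6388 m downgradient of the peak.
√(4πDt) = 13.09 m, giving peak height M/(n_e·A·√(4πDt)) = 2.65/(0.20 × 4.38 × 13.09) = 0.2311 kg/m³.
(x−vt)²/(4Dt) = (6.6388)²/(4 × 0.662 × 20.6) = 0.8080; exp(−0.8080) = 0.4457.
C = 0.2311 × 0.4457 = 0.103 kg/m³.

0.103 kg/m³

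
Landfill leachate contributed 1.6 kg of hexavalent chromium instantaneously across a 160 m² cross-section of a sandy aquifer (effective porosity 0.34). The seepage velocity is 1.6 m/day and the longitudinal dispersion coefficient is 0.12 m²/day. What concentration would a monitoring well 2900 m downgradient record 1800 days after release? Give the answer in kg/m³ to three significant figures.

For an instantaneous plane source, C(x,t) = M/(n_e·A·√(4πDt)) · exp(−(x−vt)²/(4Dt)), with n_e·A the pore (flow) area.
Plume center vt = 1.6 × 1800 = 2880 m, so the well at 2900 m is 20 m downgradient of the peak.
√(4πDt) = 52.10 m, giving peak height M/(n_e·A·√(4πDt)) = 1.6/(0.34 × 160 × 52.10) = 0.0005645 kg/m³.
(x−vt)²/(4Dt) = (20)²/(4 × 0.12 × 1800) = 0.4630; exp(−0.4630) = 0.6294.
C = 0.0005645 × 0.6294 = 0.000355 kg/m³.

0.000355 kg/m³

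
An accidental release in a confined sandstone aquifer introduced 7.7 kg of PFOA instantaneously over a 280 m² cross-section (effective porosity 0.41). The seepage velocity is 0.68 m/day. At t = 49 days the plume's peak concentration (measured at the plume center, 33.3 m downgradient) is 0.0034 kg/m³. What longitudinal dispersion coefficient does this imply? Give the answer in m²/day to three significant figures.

At the plume center C_max = M/(n_e·A·√(4πDt)), so D = M²/(4πt·(n_e·A·C_max)²).
n_e·A·C_max = 0.41 × 280 × 0.0034 = 0.3903 kg/m.
D = 7.7²/(4π × 49 × 0.3903²) = 0.632 m²/day.

0.632 m²/day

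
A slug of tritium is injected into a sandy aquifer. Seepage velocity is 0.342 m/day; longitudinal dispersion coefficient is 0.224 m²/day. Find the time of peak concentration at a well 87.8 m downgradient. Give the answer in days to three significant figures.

For the 1D instantaneous-source solution, setting ∂C/∂t = 0 at fixed x gives v²t² + 2Dt − x² = 0, so t = (√(D² + v²x²) − D)/v².
√(D² + v²x²) = √(0.224² + 0.342² × 87.8²) = 30.03; v² = 0.116964.
t = (30.03 − 0.224)/0.116964 = 255 days (vs. the pure-advection estimate x/v = 257 d).

255 days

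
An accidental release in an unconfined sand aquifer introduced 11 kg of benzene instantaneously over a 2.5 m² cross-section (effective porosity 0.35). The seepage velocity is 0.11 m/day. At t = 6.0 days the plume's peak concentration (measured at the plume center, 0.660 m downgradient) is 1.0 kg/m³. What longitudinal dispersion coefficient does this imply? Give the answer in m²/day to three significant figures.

At the plume center C_max = M/(n_e·A·√(4πDt)), so D = M²/(4πt·(n_e·A·C_max)²).
n_e·A·C_max = 0.35 × 2.5 × 1.0 = 0.8750 kg/m.
D = 11²/(4π × 6.0 × 0.8750²) = 2.10 m²/day.

2.10 m²/day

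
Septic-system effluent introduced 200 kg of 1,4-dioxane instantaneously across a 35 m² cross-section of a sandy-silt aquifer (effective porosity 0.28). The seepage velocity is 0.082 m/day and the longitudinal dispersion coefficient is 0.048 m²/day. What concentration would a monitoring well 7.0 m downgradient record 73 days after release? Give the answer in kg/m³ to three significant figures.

2.86 kg/m³

For an instantaneous plane source, C(x,t) = M/(n_e·A·√(4πDt)) · exp(−(x−vt)²/(4Dt)), with n_e·A the pore (flow) area.
Plume center vt = 0.082 × 73 = 5.986 m, so the well at 7.0 m is 1.014 m downgradient of the peak.
√(4πDt) = 6.636 m, giving peak height M/(n_e·A·√(4πDt)) = 200/(0.28 × 35 × 6.636) = 3.075 kg/m³.
(x−vt)²/(4Dt) = (1.014)²/(4 × 0.048 × 73) = 0.07336; exp(−0.07336) = 0.9293.
C = 3.075 × 0.9293 = 2.86 kg/m³.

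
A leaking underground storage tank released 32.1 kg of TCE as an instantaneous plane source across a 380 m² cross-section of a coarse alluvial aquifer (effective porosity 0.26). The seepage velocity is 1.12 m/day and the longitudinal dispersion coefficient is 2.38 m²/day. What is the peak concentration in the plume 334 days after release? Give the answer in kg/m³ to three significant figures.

0.00325 kg/m³

The peak of an instantaneous 1D plume sits at x = vt; there the Gaussian factor is 1 and C_max = M/(n_e·A·√(4πDt)), where n_e·A is the pore area the mass is dissolved in.
√(4πDt) = √(4π × 2.38 × 334) = 99.95 m, so C_max = 32.1/(0.26 × 380 × 99.95) = 0.00325 kg/m³.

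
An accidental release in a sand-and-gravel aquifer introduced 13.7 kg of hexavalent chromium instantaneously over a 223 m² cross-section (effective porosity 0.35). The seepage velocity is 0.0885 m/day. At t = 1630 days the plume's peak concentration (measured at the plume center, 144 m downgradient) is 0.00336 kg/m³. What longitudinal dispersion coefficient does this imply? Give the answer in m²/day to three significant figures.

At the plume center C_max = M/(n_e·A·√(4πDt)), so D = M²/(4πt·(n_e·A·C_max)²).
n_e·A·C_max = 0.35 × 223 × 0.00336 = 0.2622 kg/m.
D = 13.7²/(4π × 1630 × 0.2622²) = 0.133 m²/day.

0.133 m²/day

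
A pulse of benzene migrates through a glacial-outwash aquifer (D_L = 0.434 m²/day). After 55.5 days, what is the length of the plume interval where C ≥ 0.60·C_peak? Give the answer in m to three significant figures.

The plume is Gaussian with σ = √(2Dt) = √(2 × 0.434 × 55.5) = 6.941 m.
C/C_peak = exp(−Δx²/(2σ²)) = 0.60 ⇒ Δx = σ·√(−2 ln 0.60) = 6.941 × 1.011 = 7.017 m.
Width = 2Δx = 14.0 m.

14.0 m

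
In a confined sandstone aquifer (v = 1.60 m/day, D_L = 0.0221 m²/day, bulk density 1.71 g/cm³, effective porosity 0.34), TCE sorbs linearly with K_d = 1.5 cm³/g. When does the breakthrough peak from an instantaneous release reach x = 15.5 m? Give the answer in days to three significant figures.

Retardation factor R = 1 + ρ_b·K_d/n = 1 + 1.71 × 1.5/0.34 = 8.544.
Sorption retards both mechanisms: v_R = v/R = 0.1873 m/day, D_R = D/R = 0.002587 m²/day.
Peak time from v_R²t² + 2D_R t − x² = 0: t = (√(D_R² + v_R²x²) − D_R)/v_R².
√(D_R² + v_R²x²) = √(0.002587² + 0.1873² × 15.5²) = 2.903; v_R² = 0.03508.
t = (2.903 − 0.002587)/0.03508 = 82.7 days.

82.7 days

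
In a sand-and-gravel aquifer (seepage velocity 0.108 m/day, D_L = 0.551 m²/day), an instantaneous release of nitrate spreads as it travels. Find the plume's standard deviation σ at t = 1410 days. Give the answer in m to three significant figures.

Dispersive spreading gives a Gaussian with σ² = 2Dt; advection only shifts the center.
σ = √(2 × 0.551 × 1410) = 39.4 m.

39.4 m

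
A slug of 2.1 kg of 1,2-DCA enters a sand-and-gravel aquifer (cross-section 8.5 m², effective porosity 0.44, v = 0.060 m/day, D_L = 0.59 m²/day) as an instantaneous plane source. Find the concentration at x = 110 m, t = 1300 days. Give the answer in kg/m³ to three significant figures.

0.00410 kg/m³

For an instantaneous plane source, C(x,t) = M/(n_e·A·√(4πDt)) · exp(−(x−vt)²/(4Dt)), with n_e·A the pore (flow) area.
Plume center vt = 0.060 × 1300 = 78 m, so the well at 110 m is 32 m downgradient of the peak.
√(4πDt) = 98.18 m, giving peak height M/(n_e·A·√(4πDt)) = 2.1/(0.44 × 8.5 × 98.18) = 0.005719 kg/m³.
(x−vt)²/(4Dt) = (32)²/(4 × 0.59 × 1300) = 0.3338; exp(−0.3338) = 0.7162.
C = 0.005719 × 0.7162 = 0.00410 kg/m³.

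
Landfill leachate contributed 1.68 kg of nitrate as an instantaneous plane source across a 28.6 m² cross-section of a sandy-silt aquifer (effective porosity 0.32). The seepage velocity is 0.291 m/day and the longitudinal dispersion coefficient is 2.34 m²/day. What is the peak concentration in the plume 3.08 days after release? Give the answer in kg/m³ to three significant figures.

The peak of an instantaneous 1D plume sits at x = vt; there the Gaussian factor is 1 and C_max = M/(n_e·A·√(4πDt)), where n_e·A is the pore area the mass is dissolved in.
√(4πDt) = √(4π × 2.34 × 3.08) = 9.517 m, so C_max = 1.68/(0.32 × 28.6 × 9.517) = 0.0193 kg/m³.

0.0193 kg/m³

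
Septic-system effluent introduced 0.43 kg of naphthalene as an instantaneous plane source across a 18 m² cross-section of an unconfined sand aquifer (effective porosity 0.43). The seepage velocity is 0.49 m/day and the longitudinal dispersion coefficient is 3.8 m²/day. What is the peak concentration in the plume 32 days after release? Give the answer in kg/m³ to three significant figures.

0.00142 kg/m³

The peak of an instantaneous 1D plume sits at x = vt; there the Gaussian factor is 1 and C_max = M/(n_e·A·√(4πDt)), where n_e·A is the pore area the mass is dissolved in.
√(4πDt) = √(4π × 3.8 × 32) = 39.09 m, so C_max = 0.43/(0.43 × 18 × 39.09) = 0.00142 kg/m³.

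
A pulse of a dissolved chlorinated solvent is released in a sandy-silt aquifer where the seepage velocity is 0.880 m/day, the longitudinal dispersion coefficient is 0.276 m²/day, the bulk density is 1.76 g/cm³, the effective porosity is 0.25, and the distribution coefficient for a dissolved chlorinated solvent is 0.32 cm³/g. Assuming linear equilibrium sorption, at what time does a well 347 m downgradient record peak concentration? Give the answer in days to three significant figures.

Retardation factor R = 1 + ρ_b·K_d/n = 1 + 1.76 × 0.32/0.25 = 3.253.
Sorption retards both mechanisms: v_R = v/R = 0.2705 m/day, D_R = D/R = 0.08484 m²/day.
Peak time from v_R²t² + 2D_R t − x² = 0: t = (√(D_R² + v_R²x²) − D_R)/v_R².
√(D_R² + v_R²x²) = √(0.08484² + 0.2705² × 347²) = 93.86; v_R² = 0.07317.
t = (93.86 − 0.08484)/0.07317 = 1280 days.

1280 days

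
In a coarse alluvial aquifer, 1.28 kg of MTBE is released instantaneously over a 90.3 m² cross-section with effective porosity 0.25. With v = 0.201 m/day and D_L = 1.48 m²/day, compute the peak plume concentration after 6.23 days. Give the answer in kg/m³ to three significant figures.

The peak of an instantaneous 1D plume sits at x = vt; there the Gaussian factor is 1 and C_max = M/(n_e·A·√(4πDt)), where n_e·A is the pore area the mass is dissolved in.
√(4πDt) = √(4π × 1.48 × 6.23) = 10.76 m, so C_max = 1.28/(0.25 × 90.3 × 10.76) = 0.00527 kg/m³.

0.00527 kg/m³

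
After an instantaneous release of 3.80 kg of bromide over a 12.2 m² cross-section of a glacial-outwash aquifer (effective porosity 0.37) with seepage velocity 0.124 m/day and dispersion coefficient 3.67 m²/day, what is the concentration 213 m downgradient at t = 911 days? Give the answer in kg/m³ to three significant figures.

0.00194 kg/m³

For an instantaneous plane source, C(x,t) = M/(n_e·A·√(4πDt)) · exp(−(x−vt)²/(4Dt)), with n_e·A the pore (flow) area.
Plume center vt = 0.124 × 911 = 112.964 m, so the well at 213 m is 100.036 m downgradient of the peak.
√(4πDt) = 205.0 m, giving peak height M/(n_e·A·√(4πDt)) = 3.80/(0.37 × 12.2 × 205.0) = 0.004106 kg/m³.
(x−vt)²/(4Dt) = (100.036)²/(4 × 3.67 × 911) = 0.7483; exp(−0.7483) = 0.4732.
C = 0.004106 × 0.4732 = 0.00194 kg/m³.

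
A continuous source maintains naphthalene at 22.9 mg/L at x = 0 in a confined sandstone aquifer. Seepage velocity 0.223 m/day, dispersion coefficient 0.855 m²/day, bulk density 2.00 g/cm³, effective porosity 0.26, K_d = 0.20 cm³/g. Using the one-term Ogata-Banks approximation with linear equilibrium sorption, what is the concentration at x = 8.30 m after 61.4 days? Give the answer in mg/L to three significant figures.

7.46 mg/L

Retardation factor R = 1 + ρ_b·K_d/n = 1 + 2.00 × 0.20/0.26 = 2.538.
Sorption retards both mechanisms: v_R = v/R = 0.08786 m/day, D_R = D/R = 0.3369 m²/day.
v_R·t = 0.08786 × 61.4 = 5.394604 m; 2√(D_R t) = 9.096 m; argument = (8.30 − 5.394604)/9.096 = 0.3194.
C = C₀ × ½·erfc(0.3194) = 22.9 × 0.3257 = 7.46 mg/L.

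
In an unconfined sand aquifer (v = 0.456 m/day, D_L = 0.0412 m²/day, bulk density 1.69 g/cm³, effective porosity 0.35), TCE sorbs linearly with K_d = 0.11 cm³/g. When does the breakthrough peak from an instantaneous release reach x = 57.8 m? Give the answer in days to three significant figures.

194 days

Retardation factor R = 1 + ρ_b·K_d/n = 1 + 1.69 × 0.11/0.35 = 1.531.
Sorption retards both mechanisms: v_R = v/R = 0.2978 m/day, D_R = D/R = 0.02691 m²/day.
Peak time from v_R²t² + 2D_R t − x² = 0: t = (√(D_R² + v_R²x²) − D_R)/v_R².
√(D_R² + v_R²x²) = √(0.02691² + 0.2978² × 57.8²) = 17.21; v_R² = 0.08868.
t = (17.21 − 0.02691)/0.08868 = 194 days.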